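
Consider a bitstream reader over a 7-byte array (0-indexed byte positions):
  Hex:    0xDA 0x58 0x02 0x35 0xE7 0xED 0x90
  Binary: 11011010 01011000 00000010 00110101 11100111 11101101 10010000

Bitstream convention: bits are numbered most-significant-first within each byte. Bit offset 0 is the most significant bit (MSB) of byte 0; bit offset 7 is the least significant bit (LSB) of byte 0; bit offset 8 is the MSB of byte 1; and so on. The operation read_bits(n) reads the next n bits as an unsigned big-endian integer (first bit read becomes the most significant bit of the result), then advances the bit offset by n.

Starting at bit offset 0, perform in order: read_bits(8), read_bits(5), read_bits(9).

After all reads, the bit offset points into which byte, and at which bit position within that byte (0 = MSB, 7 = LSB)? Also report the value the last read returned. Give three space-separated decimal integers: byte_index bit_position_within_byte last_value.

Answer: 2 6 0

Derivation:
Read 1: bits[0:8] width=8 -> value=218 (bin 11011010); offset now 8 = byte 1 bit 0; 48 bits remain
Read 2: bits[8:13] width=5 -> value=11 (bin 01011); offset now 13 = byte 1 bit 5; 43 bits remain
Read 3: bits[13:22] width=9 -> value=0 (bin 000000000); offset now 22 = byte 2 bit 6; 34 bits remain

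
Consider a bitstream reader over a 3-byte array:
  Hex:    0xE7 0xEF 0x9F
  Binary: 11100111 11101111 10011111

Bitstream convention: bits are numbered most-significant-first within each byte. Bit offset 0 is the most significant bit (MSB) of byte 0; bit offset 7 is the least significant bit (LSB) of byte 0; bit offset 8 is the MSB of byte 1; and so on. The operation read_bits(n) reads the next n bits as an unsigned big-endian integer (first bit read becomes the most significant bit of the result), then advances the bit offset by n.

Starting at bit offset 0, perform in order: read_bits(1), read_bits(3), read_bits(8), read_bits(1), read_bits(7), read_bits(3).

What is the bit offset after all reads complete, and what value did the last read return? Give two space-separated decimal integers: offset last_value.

Read 1: bits[0:1] width=1 -> value=1 (bin 1); offset now 1 = byte 0 bit 1; 23 bits remain
Read 2: bits[1:4] width=3 -> value=6 (bin 110); offset now 4 = byte 0 bit 4; 20 bits remain
Read 3: bits[4:12] width=8 -> value=126 (bin 01111110); offset now 12 = byte 1 bit 4; 12 bits remain
Read 4: bits[12:13] width=1 -> value=1 (bin 1); offset now 13 = byte 1 bit 5; 11 bits remain
Read 5: bits[13:20] width=7 -> value=121 (bin 1111001); offset now 20 = byte 2 bit 4; 4 bits remain
Read 6: bits[20:23] width=3 -> value=7 (bin 111); offset now 23 = byte 2 bit 7; 1 bits remain

Answer: 23 7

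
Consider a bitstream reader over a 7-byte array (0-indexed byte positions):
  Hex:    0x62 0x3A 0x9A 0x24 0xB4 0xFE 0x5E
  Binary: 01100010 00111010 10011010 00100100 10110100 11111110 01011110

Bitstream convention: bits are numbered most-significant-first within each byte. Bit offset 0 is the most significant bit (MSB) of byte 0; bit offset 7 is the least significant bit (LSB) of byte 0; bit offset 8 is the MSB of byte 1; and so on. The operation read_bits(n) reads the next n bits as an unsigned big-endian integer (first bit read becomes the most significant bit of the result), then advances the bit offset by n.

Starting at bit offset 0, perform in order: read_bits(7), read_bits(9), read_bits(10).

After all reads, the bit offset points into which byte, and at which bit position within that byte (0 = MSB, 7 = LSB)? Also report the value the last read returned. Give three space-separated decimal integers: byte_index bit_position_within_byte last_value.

Read 1: bits[0:7] width=7 -> value=49 (bin 0110001); offset now 7 = byte 0 bit 7; 49 bits remain
Read 2: bits[7:16] width=9 -> value=58 (bin 000111010); offset now 16 = byte 2 bit 0; 40 bits remain
Read 3: bits[16:26] width=10 -> value=616 (bin 1001101000); offset now 26 = byte 3 bit 2; 30 bits remain

Answer: 3 2 616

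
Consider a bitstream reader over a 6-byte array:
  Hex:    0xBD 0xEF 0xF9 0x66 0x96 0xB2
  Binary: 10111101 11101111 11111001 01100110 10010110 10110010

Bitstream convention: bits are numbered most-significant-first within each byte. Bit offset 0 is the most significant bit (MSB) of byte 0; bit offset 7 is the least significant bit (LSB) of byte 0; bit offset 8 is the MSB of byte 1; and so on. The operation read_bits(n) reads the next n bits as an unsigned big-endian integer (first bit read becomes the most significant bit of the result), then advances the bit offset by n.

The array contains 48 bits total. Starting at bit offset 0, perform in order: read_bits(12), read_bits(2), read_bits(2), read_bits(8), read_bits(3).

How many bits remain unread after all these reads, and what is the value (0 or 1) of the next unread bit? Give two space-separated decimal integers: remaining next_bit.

Read 1: bits[0:12] width=12 -> value=3038 (bin 101111011110); offset now 12 = byte 1 bit 4; 36 bits remain
Read 2: bits[12:14] width=2 -> value=3 (bin 11); offset now 14 = byte 1 bit 6; 34 bits remain
Read 3: bits[14:16] width=2 -> value=3 (bin 11); offset now 16 = byte 2 bit 0; 32 bits remain
Read 4: bits[16:24] width=8 -> value=249 (bin 11111001); offset now 24 = byte 3 bit 0; 24 bits remain
Read 5: bits[24:27] width=3 -> value=3 (bin 011); offset now 27 = byte 3 bit 3; 21 bits remain

Answer: 21 0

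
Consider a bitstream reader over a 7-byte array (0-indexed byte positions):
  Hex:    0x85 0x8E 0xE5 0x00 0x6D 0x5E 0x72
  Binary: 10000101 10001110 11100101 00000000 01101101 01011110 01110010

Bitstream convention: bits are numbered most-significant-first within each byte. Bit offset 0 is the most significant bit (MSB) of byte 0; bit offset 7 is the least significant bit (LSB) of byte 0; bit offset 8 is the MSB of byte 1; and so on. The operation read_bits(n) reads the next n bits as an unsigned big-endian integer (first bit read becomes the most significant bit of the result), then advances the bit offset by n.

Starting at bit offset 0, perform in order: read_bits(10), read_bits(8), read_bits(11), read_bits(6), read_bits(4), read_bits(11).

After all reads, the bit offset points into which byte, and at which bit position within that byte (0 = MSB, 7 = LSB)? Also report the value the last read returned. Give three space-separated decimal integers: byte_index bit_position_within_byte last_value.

Answer: 6 2 1401

Derivation:
Read 1: bits[0:10] width=10 -> value=534 (bin 1000010110); offset now 10 = byte 1 bit 2; 46 bits remain
Read 2: bits[10:18] width=8 -> value=59 (bin 00111011); offset now 18 = byte 2 bit 2; 38 bits remain
Read 3: bits[18:29] width=11 -> value=1184 (bin 10010100000); offset now 29 = byte 3 bit 5; 27 bits remain
Read 4: bits[29:35] width=6 -> value=3 (bin 000011); offset now 35 = byte 4 bit 3; 21 bits remain
Read 5: bits[35:39] width=4 -> value=6 (bin 0110); offset now 39 = byte 4 bit 7; 17 bits remain
Read 6: bits[39:50] width=11 -> value=1401 (bin 10101111001); offset now 50 = byte 6 bit 2; 6 bits remain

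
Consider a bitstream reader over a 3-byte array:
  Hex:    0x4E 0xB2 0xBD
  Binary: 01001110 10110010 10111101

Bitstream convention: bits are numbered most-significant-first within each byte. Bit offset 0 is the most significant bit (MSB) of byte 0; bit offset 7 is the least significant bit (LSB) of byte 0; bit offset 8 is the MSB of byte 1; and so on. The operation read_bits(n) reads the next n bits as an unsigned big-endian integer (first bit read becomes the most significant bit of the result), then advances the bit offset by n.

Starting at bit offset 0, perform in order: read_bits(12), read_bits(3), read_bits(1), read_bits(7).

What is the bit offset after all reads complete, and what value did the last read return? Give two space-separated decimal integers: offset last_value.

Answer: 23 94

Derivation:
Read 1: bits[0:12] width=12 -> value=1259 (bin 010011101011); offset now 12 = byte 1 bit 4; 12 bits remain
Read 2: bits[12:15] width=3 -> value=1 (bin 001); offset now 15 = byte 1 bit 7; 9 bits remain
Read 3: bits[15:16] width=1 -> value=0 (bin 0); offset now 16 = byte 2 bit 0; 8 bits remain
Read 4: bits[16:23] width=7 -> value=94 (bin 1011110); offset now 23 = byte 2 bit 7; 1 bits remain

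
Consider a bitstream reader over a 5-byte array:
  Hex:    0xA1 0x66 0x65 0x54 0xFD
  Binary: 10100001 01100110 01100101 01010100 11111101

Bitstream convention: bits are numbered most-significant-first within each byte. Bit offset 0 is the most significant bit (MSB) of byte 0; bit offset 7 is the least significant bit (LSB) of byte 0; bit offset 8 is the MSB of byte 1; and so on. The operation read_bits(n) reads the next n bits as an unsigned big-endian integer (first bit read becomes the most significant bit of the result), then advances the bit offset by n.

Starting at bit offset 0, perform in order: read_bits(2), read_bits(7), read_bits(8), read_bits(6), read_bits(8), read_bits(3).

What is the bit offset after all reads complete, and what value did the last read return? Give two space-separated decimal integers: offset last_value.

Read 1: bits[0:2] width=2 -> value=2 (bin 10); offset now 2 = byte 0 bit 2; 38 bits remain
Read 2: bits[2:9] width=7 -> value=66 (bin 1000010); offset now 9 = byte 1 bit 1; 31 bits remain
Read 3: bits[9:17] width=8 -> value=204 (bin 11001100); offset now 17 = byte 2 bit 1; 23 bits remain
Read 4: bits[17:23] width=6 -> value=50 (bin 110010); offset now 23 = byte 2 bit 7; 17 bits remain
Read 5: bits[23:31] width=8 -> value=170 (bin 10101010); offset now 31 = byte 3 bit 7; 9 bits remain
Read 6: bits[31:34] width=3 -> value=3 (bin 011); offset now 34 = byte 4 bit 2; 6 bits remain

Answer: 34 3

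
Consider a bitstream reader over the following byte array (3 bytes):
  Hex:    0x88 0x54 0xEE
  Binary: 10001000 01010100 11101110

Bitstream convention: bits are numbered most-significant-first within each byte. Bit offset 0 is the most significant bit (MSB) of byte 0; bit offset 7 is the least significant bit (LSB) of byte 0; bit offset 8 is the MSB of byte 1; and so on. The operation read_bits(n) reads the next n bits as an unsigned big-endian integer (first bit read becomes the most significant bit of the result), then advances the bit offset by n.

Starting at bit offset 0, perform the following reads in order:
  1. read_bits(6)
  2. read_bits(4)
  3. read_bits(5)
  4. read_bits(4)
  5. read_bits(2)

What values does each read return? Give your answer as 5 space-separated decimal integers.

Read 1: bits[0:6] width=6 -> value=34 (bin 100010); offset now 6 = byte 0 bit 6; 18 bits remain
Read 2: bits[6:10] width=4 -> value=1 (bin 0001); offset now 10 = byte 1 bit 2; 14 bits remain
Read 3: bits[10:15] width=5 -> value=10 (bin 01010); offset now 15 = byte 1 bit 7; 9 bits remain
Read 4: bits[15:19] width=4 -> value=7 (bin 0111); offset now 19 = byte 2 bit 3; 5 bits remain
Read 5: bits[19:21] width=2 -> value=1 (bin 01); offset now 21 = byte 2 bit 5; 3 bits remain

Answer: 34 1 10 7 1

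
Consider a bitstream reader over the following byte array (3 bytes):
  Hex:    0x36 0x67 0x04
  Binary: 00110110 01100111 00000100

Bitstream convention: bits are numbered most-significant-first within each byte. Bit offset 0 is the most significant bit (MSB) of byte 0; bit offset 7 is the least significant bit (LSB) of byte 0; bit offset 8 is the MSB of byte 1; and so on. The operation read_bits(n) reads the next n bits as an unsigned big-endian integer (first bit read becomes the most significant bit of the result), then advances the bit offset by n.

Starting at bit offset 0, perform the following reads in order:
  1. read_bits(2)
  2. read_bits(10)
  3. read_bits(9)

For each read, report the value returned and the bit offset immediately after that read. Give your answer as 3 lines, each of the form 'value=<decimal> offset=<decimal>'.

Answer: value=0 offset=2
value=870 offset=12
value=224 offset=21

Derivation:
Read 1: bits[0:2] width=2 -> value=0 (bin 00); offset now 2 = byte 0 bit 2; 22 bits remain
Read 2: bits[2:12] width=10 -> value=870 (bin 1101100110); offset now 12 = byte 1 bit 4; 12 bits remain
Read 3: bits[12:21] width=9 -> value=224 (bin 011100000); offset now 21 = byte 2 bit 5; 3 bits remain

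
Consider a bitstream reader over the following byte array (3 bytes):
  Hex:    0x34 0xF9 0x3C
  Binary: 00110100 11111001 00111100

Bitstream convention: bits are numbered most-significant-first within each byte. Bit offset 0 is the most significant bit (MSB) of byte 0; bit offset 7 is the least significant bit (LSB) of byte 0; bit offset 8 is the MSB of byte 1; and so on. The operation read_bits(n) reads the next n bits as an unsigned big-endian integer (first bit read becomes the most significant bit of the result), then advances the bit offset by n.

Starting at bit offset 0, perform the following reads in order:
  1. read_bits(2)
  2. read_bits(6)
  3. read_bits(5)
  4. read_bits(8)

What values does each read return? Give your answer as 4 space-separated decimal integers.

Read 1: bits[0:2] width=2 -> value=0 (bin 00); offset now 2 = byte 0 bit 2; 22 bits remain
Read 2: bits[2:8] width=6 -> value=52 (bin 110100); offset now 8 = byte 1 bit 0; 16 bits remain
Read 3: bits[8:13] width=5 -> value=31 (bin 11111); offset now 13 = byte 1 bit 5; 11 bits remain
Read 4: bits[13:21] width=8 -> value=39 (bin 00100111); offset now 21 = byte 2 bit 5; 3 bits remain

Answer: 0 52 31 39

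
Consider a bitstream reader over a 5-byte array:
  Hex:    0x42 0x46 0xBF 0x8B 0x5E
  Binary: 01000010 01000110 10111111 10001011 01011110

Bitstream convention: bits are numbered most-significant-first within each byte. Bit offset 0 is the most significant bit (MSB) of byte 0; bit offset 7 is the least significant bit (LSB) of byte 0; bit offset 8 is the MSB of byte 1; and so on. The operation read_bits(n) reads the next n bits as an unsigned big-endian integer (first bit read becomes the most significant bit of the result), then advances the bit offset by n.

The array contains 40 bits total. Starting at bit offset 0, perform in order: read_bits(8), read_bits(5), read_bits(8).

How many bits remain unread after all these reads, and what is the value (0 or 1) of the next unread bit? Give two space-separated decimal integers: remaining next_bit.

Read 1: bits[0:8] width=8 -> value=66 (bin 01000010); offset now 8 = byte 1 bit 0; 32 bits remain
Read 2: bits[8:13] width=5 -> value=8 (bin 01000); offset now 13 = byte 1 bit 5; 27 bits remain
Read 3: bits[13:21] width=8 -> value=215 (bin 11010111); offset now 21 = byte 2 bit 5; 19 bits remain

Answer: 19 1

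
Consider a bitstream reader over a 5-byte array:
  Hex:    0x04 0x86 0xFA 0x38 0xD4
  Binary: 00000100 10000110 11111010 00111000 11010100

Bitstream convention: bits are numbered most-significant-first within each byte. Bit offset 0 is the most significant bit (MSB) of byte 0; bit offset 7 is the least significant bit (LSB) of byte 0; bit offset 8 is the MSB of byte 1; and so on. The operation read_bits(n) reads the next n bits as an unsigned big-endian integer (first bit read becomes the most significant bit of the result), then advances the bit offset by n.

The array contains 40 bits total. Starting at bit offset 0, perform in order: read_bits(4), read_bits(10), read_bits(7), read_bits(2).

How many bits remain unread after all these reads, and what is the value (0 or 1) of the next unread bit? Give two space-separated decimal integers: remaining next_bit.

Read 1: bits[0:4] width=4 -> value=0 (bin 0000); offset now 4 = byte 0 bit 4; 36 bits remain
Read 2: bits[4:14] width=10 -> value=289 (bin 0100100001); offset now 14 = byte 1 bit 6; 26 bits remain
Read 3: bits[14:21] width=7 -> value=95 (bin 1011111); offset now 21 = byte 2 bit 5; 19 bits remain
Read 4: bits[21:23] width=2 -> value=1 (bin 01); offset now 23 = byte 2 bit 7; 17 bits remain

Answer: 17 0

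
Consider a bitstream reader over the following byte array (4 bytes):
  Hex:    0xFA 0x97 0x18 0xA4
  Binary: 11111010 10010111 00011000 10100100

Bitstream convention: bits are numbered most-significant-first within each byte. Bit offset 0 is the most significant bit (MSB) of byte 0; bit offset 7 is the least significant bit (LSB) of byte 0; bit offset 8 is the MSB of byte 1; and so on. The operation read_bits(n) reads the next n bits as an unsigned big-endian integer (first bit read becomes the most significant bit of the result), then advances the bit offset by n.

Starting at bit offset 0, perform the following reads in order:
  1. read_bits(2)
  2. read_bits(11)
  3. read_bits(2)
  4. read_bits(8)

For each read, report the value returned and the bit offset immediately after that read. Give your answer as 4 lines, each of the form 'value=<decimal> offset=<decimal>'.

Read 1: bits[0:2] width=2 -> value=3 (bin 11); offset now 2 = byte 0 bit 2; 30 bits remain
Read 2: bits[2:13] width=11 -> value=1874 (bin 11101010010); offset now 13 = byte 1 bit 5; 19 bits remain
Read 3: bits[13:15] width=2 -> value=3 (bin 11); offset now 15 = byte 1 bit 7; 17 bits remain
Read 4: bits[15:23] width=8 -> value=140 (bin 10001100); offset now 23 = byte 2 bit 7; 9 bits remain

Answer: value=3 offset=2
value=1874 offset=13
value=3 offset=15
value=140 offset=23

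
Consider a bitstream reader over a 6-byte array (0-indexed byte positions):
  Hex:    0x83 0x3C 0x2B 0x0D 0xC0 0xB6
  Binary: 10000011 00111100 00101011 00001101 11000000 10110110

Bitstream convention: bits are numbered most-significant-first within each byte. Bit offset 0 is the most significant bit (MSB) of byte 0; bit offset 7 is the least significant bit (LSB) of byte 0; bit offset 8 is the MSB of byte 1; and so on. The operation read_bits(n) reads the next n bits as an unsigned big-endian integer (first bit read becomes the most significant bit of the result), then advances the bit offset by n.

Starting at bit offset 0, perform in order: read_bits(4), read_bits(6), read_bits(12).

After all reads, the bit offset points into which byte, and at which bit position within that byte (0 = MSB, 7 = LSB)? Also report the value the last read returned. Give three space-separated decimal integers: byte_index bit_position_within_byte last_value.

Answer: 2 6 3850

Derivation:
Read 1: bits[0:4] width=4 -> value=8 (bin 1000); offset now 4 = byte 0 bit 4; 44 bits remain
Read 2: bits[4:10] width=6 -> value=12 (bin 001100); offset now 10 = byte 1 bit 2; 38 bits remain
Read 3: bits[10:22] width=12 -> value=3850 (bin 111100001010); offset now 22 = byte 2 bit 6; 26 bits remain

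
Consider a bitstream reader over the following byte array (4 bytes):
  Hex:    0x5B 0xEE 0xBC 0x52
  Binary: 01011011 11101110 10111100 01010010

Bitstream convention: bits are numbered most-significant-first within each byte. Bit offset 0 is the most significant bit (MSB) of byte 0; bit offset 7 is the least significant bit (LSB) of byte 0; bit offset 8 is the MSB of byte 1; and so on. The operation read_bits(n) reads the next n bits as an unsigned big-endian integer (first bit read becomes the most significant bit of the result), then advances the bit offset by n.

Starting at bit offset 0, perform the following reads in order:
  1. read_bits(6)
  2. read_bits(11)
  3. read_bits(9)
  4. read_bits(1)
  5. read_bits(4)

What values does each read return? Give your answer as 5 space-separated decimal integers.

Read 1: bits[0:6] width=6 -> value=22 (bin 010110); offset now 6 = byte 0 bit 6; 26 bits remain
Read 2: bits[6:17] width=11 -> value=2013 (bin 11111011101); offset now 17 = byte 2 bit 1; 15 bits remain
Read 3: bits[17:26] width=9 -> value=241 (bin 011110001); offset now 26 = byte 3 bit 2; 6 bits remain
Read 4: bits[26:27] width=1 -> value=0 (bin 0); offset now 27 = byte 3 bit 3; 5 bits remain
Read 5: bits[27:31] width=4 -> value=9 (bin 1001); offset now 31 = byte 3 bit 7; 1 bits remain

Answer: 22 2013 241 0 9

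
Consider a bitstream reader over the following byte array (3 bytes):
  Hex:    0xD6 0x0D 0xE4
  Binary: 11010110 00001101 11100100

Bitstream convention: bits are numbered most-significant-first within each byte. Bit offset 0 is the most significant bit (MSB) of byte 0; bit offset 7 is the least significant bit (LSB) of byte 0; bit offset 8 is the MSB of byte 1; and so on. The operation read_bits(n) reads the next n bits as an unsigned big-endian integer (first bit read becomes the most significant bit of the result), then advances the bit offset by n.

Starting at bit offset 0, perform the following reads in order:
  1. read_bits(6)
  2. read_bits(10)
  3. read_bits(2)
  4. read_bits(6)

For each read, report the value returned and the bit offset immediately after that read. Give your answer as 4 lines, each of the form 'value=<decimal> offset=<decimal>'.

Answer: value=53 offset=6
value=525 offset=16
value=3 offset=18
value=36 offset=24

Derivation:
Read 1: bits[0:6] width=6 -> value=53 (bin 110101); offset now 6 = byte 0 bit 6; 18 bits remain
Read 2: bits[6:16] width=10 -> value=525 (bin 1000001101); offset now 16 = byte 2 bit 0; 8 bits remain
Read 3: bits[16:18] width=2 -> value=3 (bin 11); offset now 18 = byte 2 bit 2; 6 bits remain
Read 4: bits[18:24] width=6 -> value=36 (bin 100100); offset now 24 = byte 3 bit 0; 0 bits remain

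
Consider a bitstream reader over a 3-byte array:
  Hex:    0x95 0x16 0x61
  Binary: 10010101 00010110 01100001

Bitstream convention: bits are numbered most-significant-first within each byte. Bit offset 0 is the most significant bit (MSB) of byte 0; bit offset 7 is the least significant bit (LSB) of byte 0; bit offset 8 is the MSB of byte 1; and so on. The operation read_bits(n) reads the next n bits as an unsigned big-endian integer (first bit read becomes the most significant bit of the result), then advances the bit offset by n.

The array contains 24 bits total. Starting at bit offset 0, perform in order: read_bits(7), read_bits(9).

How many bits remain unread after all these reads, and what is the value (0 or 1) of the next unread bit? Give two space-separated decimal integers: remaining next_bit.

Read 1: bits[0:7] width=7 -> value=74 (bin 1001010); offset now 7 = byte 0 bit 7; 17 bits remain
Read 2: bits[7:16] width=9 -> value=278 (bin 100010110); offset now 16 = byte 2 bit 0; 8 bits remain

Answer: 8 0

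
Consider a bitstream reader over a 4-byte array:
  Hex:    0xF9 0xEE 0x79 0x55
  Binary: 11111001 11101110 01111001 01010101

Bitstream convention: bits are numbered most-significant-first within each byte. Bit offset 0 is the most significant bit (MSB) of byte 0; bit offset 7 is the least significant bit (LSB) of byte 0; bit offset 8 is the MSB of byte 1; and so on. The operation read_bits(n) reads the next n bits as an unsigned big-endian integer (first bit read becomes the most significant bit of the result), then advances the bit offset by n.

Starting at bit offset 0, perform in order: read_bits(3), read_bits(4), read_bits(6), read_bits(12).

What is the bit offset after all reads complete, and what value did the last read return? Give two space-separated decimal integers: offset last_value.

Answer: 25 3314

Derivation:
Read 1: bits[0:3] width=3 -> value=7 (bin 111); offset now 3 = byte 0 bit 3; 29 bits remain
Read 2: bits[3:7] width=4 -> value=12 (bin 1100); offset now 7 = byte 0 bit 7; 25 bits remain
Read 3: bits[7:13] width=6 -> value=61 (bin 111101); offset now 13 = byte 1 bit 5; 19 bits remain
Read 4: bits[13:25] width=12 -> value=3314 (bin 110011110010); offset now 25 = byte 3 bit 1; 7 bits remain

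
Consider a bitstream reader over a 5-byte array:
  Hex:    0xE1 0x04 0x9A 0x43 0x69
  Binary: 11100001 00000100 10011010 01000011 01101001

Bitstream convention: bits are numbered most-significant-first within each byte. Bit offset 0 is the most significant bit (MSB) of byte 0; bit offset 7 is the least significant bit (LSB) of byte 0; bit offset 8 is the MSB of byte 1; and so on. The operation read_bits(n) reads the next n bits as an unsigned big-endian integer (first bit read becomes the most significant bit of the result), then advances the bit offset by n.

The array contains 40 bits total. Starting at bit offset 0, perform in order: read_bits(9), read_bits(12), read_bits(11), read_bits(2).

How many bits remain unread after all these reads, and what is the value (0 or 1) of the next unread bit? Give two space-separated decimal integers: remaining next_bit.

Read 1: bits[0:9] width=9 -> value=450 (bin 111000010); offset now 9 = byte 1 bit 1; 31 bits remain
Read 2: bits[9:21] width=12 -> value=147 (bin 000010010011); offset now 21 = byte 2 bit 5; 19 bits remain
Read 3: bits[21:32] width=11 -> value=579 (bin 01001000011); offset now 32 = byte 4 bit 0; 8 bits remain
Read 4: bits[32:34] width=2 -> value=1 (bin 01); offset now 34 = byte 4 bit 2; 6 bits remain

Answer: 6 1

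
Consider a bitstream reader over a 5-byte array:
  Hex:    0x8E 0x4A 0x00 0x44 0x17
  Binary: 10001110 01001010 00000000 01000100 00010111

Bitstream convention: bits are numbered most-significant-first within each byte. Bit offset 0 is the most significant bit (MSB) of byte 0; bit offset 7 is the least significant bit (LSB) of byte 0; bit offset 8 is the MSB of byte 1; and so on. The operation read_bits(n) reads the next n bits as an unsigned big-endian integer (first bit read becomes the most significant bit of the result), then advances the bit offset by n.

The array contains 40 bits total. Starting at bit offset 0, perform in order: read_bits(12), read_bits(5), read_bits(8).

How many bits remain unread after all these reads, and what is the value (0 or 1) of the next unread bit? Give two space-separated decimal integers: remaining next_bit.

Answer: 15 1

Derivation:
Read 1: bits[0:12] width=12 -> value=2276 (bin 100011100100); offset now 12 = byte 1 bit 4; 28 bits remain
Read 2: bits[12:17] width=5 -> value=20 (bin 10100); offset now 17 = byte 2 bit 1; 23 bits remain
Read 3: bits[17:25] width=8 -> value=0 (bin 00000000); offset now 25 = byte 3 bit 1; 15 bits remain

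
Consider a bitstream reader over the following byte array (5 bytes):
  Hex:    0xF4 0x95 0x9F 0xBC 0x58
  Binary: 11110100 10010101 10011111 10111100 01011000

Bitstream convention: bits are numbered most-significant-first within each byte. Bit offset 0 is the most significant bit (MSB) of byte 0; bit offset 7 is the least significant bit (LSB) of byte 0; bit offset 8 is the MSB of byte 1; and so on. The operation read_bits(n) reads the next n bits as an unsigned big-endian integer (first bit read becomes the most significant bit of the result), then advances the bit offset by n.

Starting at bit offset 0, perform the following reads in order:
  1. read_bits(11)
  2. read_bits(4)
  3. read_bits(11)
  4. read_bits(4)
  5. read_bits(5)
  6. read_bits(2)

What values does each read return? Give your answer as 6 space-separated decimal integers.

Answer: 1956 10 1662 15 2 3

Derivation:
Read 1: bits[0:11] width=11 -> value=1956 (bin 11110100100); offset now 11 = byte 1 bit 3; 29 bits remain
Read 2: bits[11:15] width=4 -> value=10 (bin 1010); offset now 15 = byte 1 bit 7; 25 bits remain
Read 3: bits[15:26] width=11 -> value=1662 (bin 11001111110); offset now 26 = byte 3 bit 2; 14 bits remain
Read 4: bits[26:30] width=4 -> value=15 (bin 1111); offset now 30 = byte 3 bit 6; 10 bits remain
Read 5: bits[30:35] width=5 -> value=2 (bin 00010); offset now 35 = byte 4 bit 3; 5 bits remain
Read 6: bits[35:37] width=2 -> value=3 (bin 11); offset now 37 = byte 4 bit 5; 3 bits remain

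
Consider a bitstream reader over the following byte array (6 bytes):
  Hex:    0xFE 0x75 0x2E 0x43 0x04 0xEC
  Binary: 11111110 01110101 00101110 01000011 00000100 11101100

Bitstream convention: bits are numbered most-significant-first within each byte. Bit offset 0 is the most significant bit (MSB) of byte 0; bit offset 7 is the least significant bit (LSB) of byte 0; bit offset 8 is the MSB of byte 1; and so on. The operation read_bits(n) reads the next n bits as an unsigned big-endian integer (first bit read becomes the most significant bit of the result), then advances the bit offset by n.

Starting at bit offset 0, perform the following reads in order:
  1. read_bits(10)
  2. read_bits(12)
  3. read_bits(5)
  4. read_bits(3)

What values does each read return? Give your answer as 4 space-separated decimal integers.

Answer: 1017 3403 18 0

Derivation:
Read 1: bits[0:10] width=10 -> value=1017 (bin 1111111001); offset now 10 = byte 1 bit 2; 38 bits remain
Read 2: bits[10:22] width=12 -> value=3403 (bin 110101001011); offset now 22 = byte 2 bit 6; 26 bits remain
Read 3: bits[22:27] width=5 -> value=18 (bin 10010); offset now 27 = byte 3 bit 3; 21 bits remain
Read 4: bits[27:30] width=3 -> value=0 (bin 000); offset now 30 = byte 3 bit 6; 18 bits remain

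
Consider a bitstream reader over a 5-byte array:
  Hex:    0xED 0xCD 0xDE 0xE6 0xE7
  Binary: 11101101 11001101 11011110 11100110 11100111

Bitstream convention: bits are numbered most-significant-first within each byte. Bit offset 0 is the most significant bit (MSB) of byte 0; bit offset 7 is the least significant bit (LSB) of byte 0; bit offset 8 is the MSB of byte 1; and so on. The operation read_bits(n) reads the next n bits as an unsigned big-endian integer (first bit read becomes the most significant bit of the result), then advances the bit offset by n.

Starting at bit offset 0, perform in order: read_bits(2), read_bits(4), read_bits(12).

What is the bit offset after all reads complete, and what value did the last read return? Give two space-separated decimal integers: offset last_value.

Answer: 18 1847

Derivation:
Read 1: bits[0:2] width=2 -> value=3 (bin 11); offset now 2 = byte 0 bit 2; 38 bits remain
Read 2: bits[2:6] width=4 -> value=11 (bin 1011); offset now 6 = byte 0 bit 6; 34 bits remain
Read 3: bits[6:18] width=12 -> value=1847 (bin 011100110111); offset now 18 = byte 2 bit 2; 22 bits remain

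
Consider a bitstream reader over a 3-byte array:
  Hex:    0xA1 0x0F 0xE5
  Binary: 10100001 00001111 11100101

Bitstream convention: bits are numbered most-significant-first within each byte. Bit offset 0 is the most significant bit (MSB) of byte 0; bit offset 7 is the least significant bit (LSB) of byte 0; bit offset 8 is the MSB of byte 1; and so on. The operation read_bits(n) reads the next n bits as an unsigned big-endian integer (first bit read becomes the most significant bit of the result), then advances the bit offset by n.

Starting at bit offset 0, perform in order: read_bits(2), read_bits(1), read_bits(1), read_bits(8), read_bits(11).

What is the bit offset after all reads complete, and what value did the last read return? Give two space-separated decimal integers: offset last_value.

Answer: 23 2034

Derivation:
Read 1: bits[0:2] width=2 -> value=2 (bin 10); offset now 2 = byte 0 bit 2; 22 bits remain
Read 2: bits[2:3] width=1 -> value=1 (bin 1); offset now 3 = byte 0 bit 3; 21 bits remain
Read 3: bits[3:4] width=1 -> value=0 (bin 0); offset now 4 = byte 0 bit 4; 20 bits remain
Read 4: bits[4:12] width=8 -> value=16 (bin 00010000); offset now 12 = byte 1 bit 4; 12 bits remain
Read 5: bits[12:23] width=11 -> value=2034 (bin 11111110010); offset now 23 = byte 2 bit 7; 1 bits remain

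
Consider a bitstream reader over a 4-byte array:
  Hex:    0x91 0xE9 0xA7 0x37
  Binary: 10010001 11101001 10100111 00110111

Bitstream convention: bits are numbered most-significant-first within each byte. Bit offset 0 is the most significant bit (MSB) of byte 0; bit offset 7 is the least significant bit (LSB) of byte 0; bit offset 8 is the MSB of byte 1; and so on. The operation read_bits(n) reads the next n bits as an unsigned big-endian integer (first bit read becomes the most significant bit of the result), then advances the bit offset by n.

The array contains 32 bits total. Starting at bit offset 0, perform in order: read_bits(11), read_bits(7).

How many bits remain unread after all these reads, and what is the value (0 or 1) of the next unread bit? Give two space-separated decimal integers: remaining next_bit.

Answer: 14 1

Derivation:
Read 1: bits[0:11] width=11 -> value=1167 (bin 10010001111); offset now 11 = byte 1 bit 3; 21 bits remain
Read 2: bits[11:18] width=7 -> value=38 (bin 0100110); offset now 18 = byte 2 bit 2; 14 bits remain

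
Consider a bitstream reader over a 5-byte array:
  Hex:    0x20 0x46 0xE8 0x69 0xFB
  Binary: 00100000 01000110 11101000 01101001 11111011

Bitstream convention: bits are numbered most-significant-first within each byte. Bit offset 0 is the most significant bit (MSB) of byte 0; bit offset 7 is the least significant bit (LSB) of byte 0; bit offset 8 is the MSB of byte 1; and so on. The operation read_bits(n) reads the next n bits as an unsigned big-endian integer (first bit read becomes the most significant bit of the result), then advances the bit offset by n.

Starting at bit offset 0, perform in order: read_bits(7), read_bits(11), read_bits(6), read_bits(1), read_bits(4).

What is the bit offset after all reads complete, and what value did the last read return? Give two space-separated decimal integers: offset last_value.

Answer: 29 13

Derivation:
Read 1: bits[0:7] width=7 -> value=16 (bin 0010000); offset now 7 = byte 0 bit 7; 33 bits remain
Read 2: bits[7:18] width=11 -> value=283 (bin 00100011011); offset now 18 = byte 2 bit 2; 22 bits remain
Read 3: bits[18:24] width=6 -> value=40 (bin 101000); offset now 24 = byte 3 bit 0; 16 bits remain
Read 4: bits[24:25] width=1 -> value=0 (bin 0); offset now 25 = byte 3 bit 1; 15 bits remain
Read 5: bits[25:29] width=4 -> value=13 (bin 1101); offset now 29 = byte 3 bit 5; 11 bits remain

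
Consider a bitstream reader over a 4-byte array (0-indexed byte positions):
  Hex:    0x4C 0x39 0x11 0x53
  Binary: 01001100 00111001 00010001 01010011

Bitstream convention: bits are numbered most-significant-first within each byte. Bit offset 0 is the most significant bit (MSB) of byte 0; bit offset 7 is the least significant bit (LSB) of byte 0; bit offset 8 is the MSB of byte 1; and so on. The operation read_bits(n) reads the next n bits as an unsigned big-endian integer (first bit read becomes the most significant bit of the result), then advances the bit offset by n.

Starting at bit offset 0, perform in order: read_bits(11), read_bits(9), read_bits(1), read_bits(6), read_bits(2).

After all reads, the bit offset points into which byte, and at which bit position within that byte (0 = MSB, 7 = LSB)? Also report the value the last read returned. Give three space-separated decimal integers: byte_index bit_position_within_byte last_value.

Read 1: bits[0:11] width=11 -> value=609 (bin 01001100001); offset now 11 = byte 1 bit 3; 21 bits remain
Read 2: bits[11:20] width=9 -> value=401 (bin 110010001); offset now 20 = byte 2 bit 4; 12 bits remain
Read 3: bits[20:21] width=1 -> value=0 (bin 0); offset now 21 = byte 2 bit 5; 11 bits remain
Read 4: bits[21:27] width=6 -> value=10 (bin 001010); offset now 27 = byte 3 bit 3; 5 bits remain
Read 5: bits[27:29] width=2 -> value=2 (bin 10); offset now 29 = byte 3 bit 5; 3 bits remain

Answer: 3 5 2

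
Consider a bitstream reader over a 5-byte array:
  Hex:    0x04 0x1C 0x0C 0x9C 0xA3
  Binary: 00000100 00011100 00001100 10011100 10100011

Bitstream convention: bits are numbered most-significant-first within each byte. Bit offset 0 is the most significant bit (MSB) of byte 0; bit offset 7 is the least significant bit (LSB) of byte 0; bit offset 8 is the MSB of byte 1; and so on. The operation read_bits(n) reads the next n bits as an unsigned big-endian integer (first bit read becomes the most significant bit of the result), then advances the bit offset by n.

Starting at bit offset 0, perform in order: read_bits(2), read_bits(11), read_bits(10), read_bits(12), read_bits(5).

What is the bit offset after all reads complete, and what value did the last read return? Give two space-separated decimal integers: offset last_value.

Answer: 40 3

Derivation:
Read 1: bits[0:2] width=2 -> value=0 (bin 00); offset now 2 = byte 0 bit 2; 38 bits remain
Read 2: bits[2:13] width=11 -> value=131 (bin 00010000011); offset now 13 = byte 1 bit 5; 27 bits remain
Read 3: bits[13:23] width=10 -> value=518 (bin 1000000110); offset now 23 = byte 2 bit 7; 17 bits remain
Read 4: bits[23:35] width=12 -> value=1253 (bin 010011100101); offset now 35 = byte 4 bit 3; 5 bits remain
Read 5: bits[35:40] width=5 -> value=3 (bin 00011); offset now 40 = byte 5 bit 0; 0 bits remain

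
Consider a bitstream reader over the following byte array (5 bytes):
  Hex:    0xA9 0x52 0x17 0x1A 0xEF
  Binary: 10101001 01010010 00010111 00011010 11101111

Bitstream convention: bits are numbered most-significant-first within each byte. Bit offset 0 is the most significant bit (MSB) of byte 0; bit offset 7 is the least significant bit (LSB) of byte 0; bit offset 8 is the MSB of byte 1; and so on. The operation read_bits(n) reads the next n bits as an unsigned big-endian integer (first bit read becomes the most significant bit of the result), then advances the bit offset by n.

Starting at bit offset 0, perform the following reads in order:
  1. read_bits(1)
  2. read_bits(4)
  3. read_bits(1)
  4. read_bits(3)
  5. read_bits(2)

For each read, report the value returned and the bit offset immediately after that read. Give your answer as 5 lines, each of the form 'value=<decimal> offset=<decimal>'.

Read 1: bits[0:1] width=1 -> value=1 (bin 1); offset now 1 = byte 0 bit 1; 39 bits remain
Read 2: bits[1:5] width=4 -> value=5 (bin 0101); offset now 5 = byte 0 bit 5; 35 bits remain
Read 3: bits[5:6] width=1 -> value=0 (bin 0); offset now 6 = byte 0 bit 6; 34 bits remain
Read 4: bits[6:9] width=3 -> value=2 (bin 010); offset now 9 = byte 1 bit 1; 31 bits remain
Read 5: bits[9:11] width=2 -> value=2 (bin 10); offset now 11 = byte 1 bit 3; 29 bits remain

Answer: value=1 offset=1
value=5 offset=5
value=0 offset=6
value=2 offset=9
value=2 offset=11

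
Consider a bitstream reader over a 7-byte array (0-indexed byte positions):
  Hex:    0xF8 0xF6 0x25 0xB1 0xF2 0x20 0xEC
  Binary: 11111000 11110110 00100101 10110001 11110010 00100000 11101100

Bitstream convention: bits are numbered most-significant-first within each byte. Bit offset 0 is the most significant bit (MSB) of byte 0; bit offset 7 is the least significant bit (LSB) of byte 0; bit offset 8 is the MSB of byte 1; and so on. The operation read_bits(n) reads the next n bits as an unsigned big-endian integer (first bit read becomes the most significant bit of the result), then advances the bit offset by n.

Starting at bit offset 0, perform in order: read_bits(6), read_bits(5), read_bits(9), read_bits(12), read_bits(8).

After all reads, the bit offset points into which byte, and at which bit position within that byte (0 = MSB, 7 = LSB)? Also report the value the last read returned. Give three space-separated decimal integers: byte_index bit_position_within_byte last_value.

Read 1: bits[0:6] width=6 -> value=62 (bin 111110); offset now 6 = byte 0 bit 6; 50 bits remain
Read 2: bits[6:11] width=5 -> value=7 (bin 00111); offset now 11 = byte 1 bit 3; 45 bits remain
Read 3: bits[11:20] width=9 -> value=354 (bin 101100010); offset now 20 = byte 2 bit 4; 36 bits remain
Read 4: bits[20:32] width=12 -> value=1457 (bin 010110110001); offset now 32 = byte 4 bit 0; 24 bits remain
Read 5: bits[32:40] width=8 -> value=242 (bin 11110010); offset now 40 = byte 5 bit 0; 16 bits remain

Answer: 5 0 242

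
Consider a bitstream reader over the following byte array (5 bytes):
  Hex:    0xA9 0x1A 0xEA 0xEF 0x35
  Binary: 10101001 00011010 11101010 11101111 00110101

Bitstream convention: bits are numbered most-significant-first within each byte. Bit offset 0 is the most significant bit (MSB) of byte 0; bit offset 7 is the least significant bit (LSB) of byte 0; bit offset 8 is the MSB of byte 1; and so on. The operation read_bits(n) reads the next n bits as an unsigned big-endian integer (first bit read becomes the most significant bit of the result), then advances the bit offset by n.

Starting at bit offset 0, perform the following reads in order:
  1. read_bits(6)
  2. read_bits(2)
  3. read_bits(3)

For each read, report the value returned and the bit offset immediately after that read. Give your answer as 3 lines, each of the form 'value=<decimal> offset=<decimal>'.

Answer: value=42 offset=6
value=1 offset=8
value=0 offset=11

Derivation:
Read 1: bits[0:6] width=6 -> value=42 (bin 101010); offset now 6 = byte 0 bit 6; 34 bits remain
Read 2: bits[6:8] width=2 -> value=1 (bin 01); offset now 8 = byte 1 bit 0; 32 bits remain
Read 3: bits[8:11] width=3 -> value=0 (bin 000); offset now 11 = byte 1 bit 3; 29 bits remain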